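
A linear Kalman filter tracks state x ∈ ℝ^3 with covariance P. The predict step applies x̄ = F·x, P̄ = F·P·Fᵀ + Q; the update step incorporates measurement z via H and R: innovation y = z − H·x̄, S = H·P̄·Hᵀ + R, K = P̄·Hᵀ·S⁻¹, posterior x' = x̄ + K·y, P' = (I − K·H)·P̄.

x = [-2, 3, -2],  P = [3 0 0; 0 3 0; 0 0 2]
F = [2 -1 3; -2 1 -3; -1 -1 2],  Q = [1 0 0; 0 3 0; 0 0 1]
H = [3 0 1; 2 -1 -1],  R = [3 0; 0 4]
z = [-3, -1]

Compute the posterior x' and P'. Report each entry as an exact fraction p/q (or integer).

x' = [-4349/6246, 314/347, -3608/3123]
P' = [607/2082 111/347 -350/1041; 111/347 981/347 -459/347; -350/1041 -459/347 2357/1041]

x̄ = F·x = [-13, 13, -5]
P̄ = F·P·Fᵀ + Q = [34 -33 9; -33 36 -9; 9 -9 15]
y = z − H·x̄ = [41, 33]
S = H·P̄·Hᵀ + R = [378 288; 288 269]
K = P̄·Hᵀ·S⁻¹ = [1121/6246 52/347; -42/347 -75/347; 1307/3123 -140/347]
x' = x̄ + K·y = [-4349/6246, 314/347, -3608/3123]
P' = (I − K·H)·P̄ = [607/2082 111/347 -350/1041; 111/347 981/347 -459/347; -350/1041 -459/347 2357/1041]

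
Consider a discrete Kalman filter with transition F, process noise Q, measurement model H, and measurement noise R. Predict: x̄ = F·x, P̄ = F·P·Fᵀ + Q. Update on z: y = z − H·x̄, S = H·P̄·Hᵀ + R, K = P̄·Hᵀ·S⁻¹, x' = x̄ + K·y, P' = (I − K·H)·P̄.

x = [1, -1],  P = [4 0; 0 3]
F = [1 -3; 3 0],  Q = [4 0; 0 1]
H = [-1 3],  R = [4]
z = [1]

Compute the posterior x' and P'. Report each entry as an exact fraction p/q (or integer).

x̄ = F·x = [4, 3]
P̄ = F·P·Fᵀ + Q = [35 12; 12 37]
y = z − H·x̄ = [-4]
S = H·P̄·Hᵀ + R = [300]
K = P̄·Hᵀ·S⁻¹ = [1/300; 33/100]
x' = x̄ + K·y = [299/75, 42/25]
P' = (I − K·H)·P̄ = [10499/300 1167/100; 1167/100 433/100]

x' = [299/75, 42/25]
P' = [10499/300 1167/100; 1167/100 433/100]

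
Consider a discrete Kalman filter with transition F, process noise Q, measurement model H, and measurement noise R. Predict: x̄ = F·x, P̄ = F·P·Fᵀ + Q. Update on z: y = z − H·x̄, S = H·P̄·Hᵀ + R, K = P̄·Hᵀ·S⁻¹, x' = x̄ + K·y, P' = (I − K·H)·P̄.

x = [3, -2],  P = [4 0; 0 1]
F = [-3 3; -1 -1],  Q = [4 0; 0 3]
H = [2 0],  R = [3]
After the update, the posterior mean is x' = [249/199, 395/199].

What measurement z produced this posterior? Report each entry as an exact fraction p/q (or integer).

z = [3]

x̄ = F·x = [-15, -1]
P̄ = F·P·Fᵀ + Q = [49 9; 9 8]
S = H·P̄·Hᵀ + R = [199]
K = P̄·Hᵀ·S⁻¹ = [98/199; 18/199]
x' − x̄ = [3234/199, 594/199] = K·y
y = (KᵀK)⁻¹·Kᵀ·(x' − x̄) = [33]
z = y + H·x̄ = [33] + [-30] = [3]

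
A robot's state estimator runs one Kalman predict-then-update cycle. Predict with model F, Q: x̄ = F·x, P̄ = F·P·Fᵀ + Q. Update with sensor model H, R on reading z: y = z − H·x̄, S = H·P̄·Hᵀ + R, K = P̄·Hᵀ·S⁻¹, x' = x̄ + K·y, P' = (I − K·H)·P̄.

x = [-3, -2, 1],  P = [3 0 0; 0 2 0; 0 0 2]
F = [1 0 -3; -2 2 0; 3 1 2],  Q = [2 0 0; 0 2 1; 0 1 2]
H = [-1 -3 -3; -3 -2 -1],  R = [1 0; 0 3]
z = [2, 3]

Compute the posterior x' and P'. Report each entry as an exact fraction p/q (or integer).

x̄ = F·x = [-6, 2, -9]
P̄ = F·P·Fᵀ + Q = [23 -6 -3; -6 22 -13; -3 -13 39]
y = z − H·x̄ = [-25, -20]
S = H·P̄·Hᵀ + R = [285 105; 105 195]
K = P̄·Hᵀ·S⁻¹ = [43/297 -527/1485; -91/1485 -10/297; -947/2970 449/2970]
x' = x̄ + K·y = [-749/297, 1249/297, -2407/594]
P' = (I − K·H)·P̄ = [4837/1485 -11246/1485 9562/1485; -11246/1485 30109/1485 -5266/297; 9562/1485 -5266/297 46601/2970]

x' = [-749/297, 1249/297, -2407/594]
P' = [4837/1485 -11246/1485 9562/1485; -11246/1485 30109/1485 -5266/297; 9562/1485 -5266/297 46601/2970]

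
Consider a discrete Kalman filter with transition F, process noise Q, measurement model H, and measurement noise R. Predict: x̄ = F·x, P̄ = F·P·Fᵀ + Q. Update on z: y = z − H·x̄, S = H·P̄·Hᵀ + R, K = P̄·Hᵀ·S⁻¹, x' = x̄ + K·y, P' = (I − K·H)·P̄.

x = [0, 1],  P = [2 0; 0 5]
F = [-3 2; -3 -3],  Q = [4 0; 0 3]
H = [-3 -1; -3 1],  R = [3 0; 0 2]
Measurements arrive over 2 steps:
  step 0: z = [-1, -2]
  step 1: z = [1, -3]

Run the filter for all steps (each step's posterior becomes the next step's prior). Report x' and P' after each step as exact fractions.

step 0: x̄ = F·x = [2, -3]
step 0: P̄ = F·P·Fᵀ + Q = [42 -12; -12 66]
step 0: y = z − H·x̄ = [2, 7]
step 0: S = H·P̄·Hᵀ + R = [375 312; 312 518]
step 0: K = P̄·Hᵀ·S⁻¹ = [-86/521 -87/521; -7894/16151 7935/16151]
step 0: x' = x̄ + K·y = [261/521, -8696/16151]
step 0: P' = (I − K·H)·P̄ = [72/521 42/521; 42/521 19776/16151]
step 1: x̄ = F·x = [-41665/16151, 1815/16151]
step 1: P̄ = F·P·Fᵀ + Q = [148172/16151 -94662/16151; -94662/16151 269961/16151]
step 1: y = z − H·x̄ = [-107029/16151, -175263/16151]
step 1: S = H·P̄·Hᵀ + R = [1083990/16151 1063587/16151; 1063587/16151 2203783/16151]
step 1: K = P̄·Hᵀ·S⁻¹ = [-4076932/25956317 -4382874/25956317; -11521738/25956317 12085035/25956317]
step 1: x' = x̄ + K·y = [7617835/25956317, -51872248/25956317]
step 1: P' = (I − K·H)·P̄ = [3499424/25956317 1732524/25956317; 1732524/25956317 29367642/25956317]

step 0: x' = [261/521, -8696/16151], P' = [72/521 42/521; 42/521 19776/16151]
step 1: x' = [7617835/25956317, -51872248/25956317], P' = [3499424/25956317 1732524/25956317; 1732524/25956317 29367642/25956317]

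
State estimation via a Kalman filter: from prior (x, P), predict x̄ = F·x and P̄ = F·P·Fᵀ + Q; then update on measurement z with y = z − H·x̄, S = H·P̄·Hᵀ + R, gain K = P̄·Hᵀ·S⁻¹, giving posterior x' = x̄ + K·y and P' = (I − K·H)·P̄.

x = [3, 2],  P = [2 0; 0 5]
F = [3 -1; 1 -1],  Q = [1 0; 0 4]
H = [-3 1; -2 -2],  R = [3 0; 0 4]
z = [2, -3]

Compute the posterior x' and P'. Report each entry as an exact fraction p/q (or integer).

x̄ = F·x = [7, 1]
P̄ = F·P·Fᵀ + Q = [24 11; 11 11]
y = z − H·x̄ = [22, 13]
S = H·P̄·Hᵀ + R = [164 166; 166 232]
K = P̄·Hᵀ·S⁻¹ = [-633/2623 -677/5246; 550/2623 -891/2623]
x' = x̄ + K·y = [69/5246, 3140/2623]
P' = (I − K·H)·P̄ = [644/2623 33/2623; 33/2623 1749/2623]

x' = [69/5246, 3140/2623]
P' = [644/2623 33/2623; 33/2623 1749/2623]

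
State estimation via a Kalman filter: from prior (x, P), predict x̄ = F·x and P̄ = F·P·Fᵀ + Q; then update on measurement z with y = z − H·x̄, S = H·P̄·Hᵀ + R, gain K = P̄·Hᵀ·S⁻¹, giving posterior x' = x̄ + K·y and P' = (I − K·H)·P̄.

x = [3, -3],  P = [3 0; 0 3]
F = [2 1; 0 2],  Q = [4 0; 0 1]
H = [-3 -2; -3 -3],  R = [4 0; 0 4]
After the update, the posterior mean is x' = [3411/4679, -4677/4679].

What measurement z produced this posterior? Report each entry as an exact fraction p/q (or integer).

z = [3, -2]

x̄ = F·x = [3, -6]
P̄ = F·P·Fᵀ + Q = [19 6; 6 13]
S = H·P̄·Hᵀ + R = [299 339; 339 400]
K = P̄·Hᵀ·S⁻¹ = [-2175/4679 966/4679; 1723/4679 -2127/4679]
x' − x̄ = [-10626/4679, 23397/4679] = K·y
y = (KᵀK)⁻¹·Kᵀ·(x' − x̄) = [0, -11]
z = y + H·x̄ = [0, -11] + [3, 9] = [3, -2]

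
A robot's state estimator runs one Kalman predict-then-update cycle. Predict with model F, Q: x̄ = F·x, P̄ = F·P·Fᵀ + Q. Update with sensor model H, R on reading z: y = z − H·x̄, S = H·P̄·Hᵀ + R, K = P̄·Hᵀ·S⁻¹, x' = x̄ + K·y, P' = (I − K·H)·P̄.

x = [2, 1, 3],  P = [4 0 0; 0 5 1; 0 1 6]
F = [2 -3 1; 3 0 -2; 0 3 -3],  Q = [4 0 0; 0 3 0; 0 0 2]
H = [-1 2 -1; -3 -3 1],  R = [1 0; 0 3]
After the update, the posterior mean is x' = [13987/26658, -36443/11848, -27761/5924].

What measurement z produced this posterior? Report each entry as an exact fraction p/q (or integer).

z = [-2, 3]

x̄ = F·x = [4, 0, -6]
P̄ = F·P·Fᵀ + Q = [65 18 -51; 18 63 30; -51 30 83]
S = H·P̄·Hᵀ + R = [107 -272; -272 1688]
K = P̄·Hᵀ·S⁻¹ = [-5558/13329 -6529/26658; 1024/1481 -175/11848; 1208/1481 1291/5924]
x' − x̄ = [-92645/26658, -36443/11848, 7783/5924] = K·y
y = (KᵀK)⁻¹·Kᵀ·(x' − x̄) = [-4, 21]
z = y + H·x̄ = [-4, 21] + [2, -18] = [-2, 3]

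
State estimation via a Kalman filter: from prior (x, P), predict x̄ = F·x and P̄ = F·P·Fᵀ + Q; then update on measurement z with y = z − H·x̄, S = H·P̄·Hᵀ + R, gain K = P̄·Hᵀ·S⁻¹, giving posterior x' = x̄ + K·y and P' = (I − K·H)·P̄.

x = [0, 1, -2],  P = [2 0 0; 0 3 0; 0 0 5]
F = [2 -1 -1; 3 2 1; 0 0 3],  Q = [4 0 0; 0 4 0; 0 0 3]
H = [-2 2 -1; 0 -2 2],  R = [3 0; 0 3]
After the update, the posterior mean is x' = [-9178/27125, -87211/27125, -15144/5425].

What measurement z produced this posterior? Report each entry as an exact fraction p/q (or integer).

z = [-3, 1]

x̄ = F·x = [1, 0, -6]
P̄ = F·P·Fᵀ + Q = [20 1 -15; 1 39 15; -15 15 48]
S = H·P̄·Hᵀ + R = [159 -98; -98 231]
K = P̄·Hᵀ·S⁻¹ = [-1207/3875 -7342/27125; 1341/3875 -1654/27125; 264/775 2334/5425]
x' − x̄ = [-36303/27125, -87211/27125, 17406/5425] = K·y
y = (KᵀK)⁻¹·Kᵀ·(x' − x̄) = [-7, 13]
z = y + H·x̄ = [-7, 13] + [4, -12] = [-3, 1]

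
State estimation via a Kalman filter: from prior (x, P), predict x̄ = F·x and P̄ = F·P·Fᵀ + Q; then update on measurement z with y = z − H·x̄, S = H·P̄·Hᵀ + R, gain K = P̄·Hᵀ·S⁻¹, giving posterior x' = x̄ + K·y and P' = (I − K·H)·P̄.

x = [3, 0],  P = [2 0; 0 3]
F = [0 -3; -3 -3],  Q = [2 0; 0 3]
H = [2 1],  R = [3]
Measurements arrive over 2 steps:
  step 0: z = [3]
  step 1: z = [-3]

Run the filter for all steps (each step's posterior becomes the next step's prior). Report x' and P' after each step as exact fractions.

step 0: x̄ = F·x = [0, -9]
step 0: P̄ = F·P·Fᵀ + Q = [29 27; 27 48]
step 0: y = z − H·x̄ = [12]
step 0: S = H·P̄·Hᵀ + R = [275]
step 0: K = P̄·Hᵀ·S⁻¹ = [17/55; 102/275]
step 0: x' = x̄ + K·y = [204/55, -1251/275]
step 0: P' = (I − K·H)·P̄ = [30/11 -249/55; -249/55 2796/275]
step 1: x̄ = F·x = [3753/275, 63/25]
step 1: P̄ = F·P·Fᵀ + Q = [25714/275 1269/25; 1269/25 939/25]
step 1: y = z − H·x̄ = [-9024/275]
step 1: S = H·P̄·Hᵀ + R = [169846/275]
step 1: K = P̄·Hᵀ·S⁻¹ = [65387/169846; 38247/169846]
step 1: x' = x̄ + K·y = [86145/84923, -413523/84923]
step 1: P' = (I − K·H)·P̄ = [334401/169846 -472641/169846; -472641/169846 1060023/169846]

step 0: x' = [204/55, -1251/275], P' = [30/11 -249/55; -249/55 2796/275]
step 1: x' = [86145/84923, -413523/84923], P' = [334401/169846 -472641/169846; -472641/169846 1060023/169846]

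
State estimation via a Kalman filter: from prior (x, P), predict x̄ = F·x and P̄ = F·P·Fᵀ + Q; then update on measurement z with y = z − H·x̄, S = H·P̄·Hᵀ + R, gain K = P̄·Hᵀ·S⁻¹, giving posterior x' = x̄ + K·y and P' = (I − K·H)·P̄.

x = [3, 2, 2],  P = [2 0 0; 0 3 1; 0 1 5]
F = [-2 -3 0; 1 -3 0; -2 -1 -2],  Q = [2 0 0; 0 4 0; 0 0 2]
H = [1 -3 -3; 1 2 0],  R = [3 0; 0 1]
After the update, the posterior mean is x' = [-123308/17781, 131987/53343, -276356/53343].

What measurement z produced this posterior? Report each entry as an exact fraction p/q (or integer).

z = [1, -2]

x̄ = F·x = [-12, -3, -12]
P̄ = F·P·Fᵀ + Q = [37 23 23; 23 33 11; 23 11 37]
S = H·P̄·Hᵀ + R = [592 -319; -319 262]
K = P̄·Hᵀ·S⁻¹ = [5/17781 5639/17781; -167/53343 17917/53343; -17347/53343 -11959/53343]
x' − x̄ = [90064/17781, 292016/53343, 363760/53343] = K·y
y = (KᵀK)⁻¹·Kᵀ·(x' − x̄) = [-32, 16]
z = y + H·x̄ = [-32, 16] + [33, -18] = [1, -2]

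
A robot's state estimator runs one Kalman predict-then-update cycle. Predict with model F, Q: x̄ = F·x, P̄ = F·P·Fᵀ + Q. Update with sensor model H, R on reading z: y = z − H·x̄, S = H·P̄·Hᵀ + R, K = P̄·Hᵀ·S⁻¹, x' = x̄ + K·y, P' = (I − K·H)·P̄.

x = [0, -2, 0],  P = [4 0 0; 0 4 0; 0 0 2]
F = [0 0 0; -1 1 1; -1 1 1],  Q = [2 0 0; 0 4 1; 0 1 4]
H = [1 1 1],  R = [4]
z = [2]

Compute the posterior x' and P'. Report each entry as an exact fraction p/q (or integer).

x' = [3/14, 19/28, 19/28]
P' = [27/14 -25/28 -25/28; -25/28 159/56 -9/56; -25/28 -9/56 159/56]

x̄ = F·x = [0, -2, -2]
P̄ = F·P·Fᵀ + Q = [2 0 0; 0 14 11; 0 11 14]
y = z − H·x̄ = [6]
S = H·P̄·Hᵀ + R = [56]
K = P̄·Hᵀ·S⁻¹ = [1/28; 25/56; 25/56]
x' = x̄ + K·y = [3/14, 19/28, 19/28]
P' = (I − K·H)·P̄ = [27/14 -25/28 -25/28; -25/28 159/56 -9/56; -25/28 -9/56 159/56]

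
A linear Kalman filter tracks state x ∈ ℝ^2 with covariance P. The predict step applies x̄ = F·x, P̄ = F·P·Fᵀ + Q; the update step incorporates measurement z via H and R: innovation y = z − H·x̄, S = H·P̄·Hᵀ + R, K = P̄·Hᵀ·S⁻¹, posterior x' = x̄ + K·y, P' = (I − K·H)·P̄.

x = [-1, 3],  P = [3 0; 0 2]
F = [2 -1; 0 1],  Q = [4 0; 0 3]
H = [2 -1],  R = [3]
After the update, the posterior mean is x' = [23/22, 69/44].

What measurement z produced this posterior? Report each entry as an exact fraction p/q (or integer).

z = [1]

x̄ = F·x = [-5, 3]
P̄ = F·P·Fᵀ + Q = [18 -2; -2 5]
S = H·P̄·Hᵀ + R = [88]
K = P̄·Hᵀ·S⁻¹ = [19/44; -9/88]
x' − x̄ = [133/22, -63/44] = K·y
y = (KᵀK)⁻¹·Kᵀ·(x' − x̄) = [14]
z = y + H·x̄ = [14] + [-13] = [1]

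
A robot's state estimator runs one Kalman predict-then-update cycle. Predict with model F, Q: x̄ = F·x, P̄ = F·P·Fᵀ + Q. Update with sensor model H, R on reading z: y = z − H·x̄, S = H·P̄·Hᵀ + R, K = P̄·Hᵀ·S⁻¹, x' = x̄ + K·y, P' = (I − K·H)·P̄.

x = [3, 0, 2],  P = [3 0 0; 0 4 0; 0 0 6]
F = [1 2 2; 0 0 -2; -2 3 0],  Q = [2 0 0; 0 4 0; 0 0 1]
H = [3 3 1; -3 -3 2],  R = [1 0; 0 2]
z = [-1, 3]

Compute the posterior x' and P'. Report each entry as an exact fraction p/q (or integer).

x̄ = F·x = [7, -4, -6]
P̄ = F·P·Fᵀ + Q = [45 -24 18; -24 28 0; 18 0 49]
y = z − H·x̄ = [-4, 24]
S = H·P̄·Hᵀ + R = [383 -73; -73 207]
K = P̄·Hᵀ·S⁻¹ = [3699/18488 -1107/18488; 201/9244 -465/9244; 24533/73952 24371/73952]
x' = x̄ + K·y = [22013/4622, -12235/2311, 10765/18488]
P' = (I − K·H)·P̄ = [125613/4622 -62673/2311 495/18488; -62673/2311 62710/2311 -243/9244; 495/18488 -243/9244 24425/73952]

x' = [22013/4622, -12235/2311, 10765/18488]
P' = [125613/4622 -62673/2311 495/18488; -62673/2311 62710/2311 -243/9244; 495/18488 -243/9244 24425/73952]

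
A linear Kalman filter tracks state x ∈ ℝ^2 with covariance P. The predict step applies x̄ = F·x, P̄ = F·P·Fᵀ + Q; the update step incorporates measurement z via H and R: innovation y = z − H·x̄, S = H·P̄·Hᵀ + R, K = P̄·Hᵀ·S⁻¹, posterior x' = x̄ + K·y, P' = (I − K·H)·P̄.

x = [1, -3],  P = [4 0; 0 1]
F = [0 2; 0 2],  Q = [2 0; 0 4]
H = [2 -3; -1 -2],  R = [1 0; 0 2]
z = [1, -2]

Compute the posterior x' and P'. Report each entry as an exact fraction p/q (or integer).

x' = [29/43, 8/43]
P' = [179/430 41/215; 41/215 38/215]

x̄ = F·x = [-6, -6]
P̄ = F·P·Fᵀ + Q = [6 4; 4 8]
y = z − H·x̄ = [-5, -20]
S = H·P̄·Hᵀ + R = [49 32; 32 56]
K = P̄·Hᵀ·S⁻¹ = [56/215 -343/860; -32/215 -117/430]
x' = x̄ + K·y = [29/43, 8/43]
P' = (I − K·H)·P̄ = [179/430 41/215; 41/215 38/215]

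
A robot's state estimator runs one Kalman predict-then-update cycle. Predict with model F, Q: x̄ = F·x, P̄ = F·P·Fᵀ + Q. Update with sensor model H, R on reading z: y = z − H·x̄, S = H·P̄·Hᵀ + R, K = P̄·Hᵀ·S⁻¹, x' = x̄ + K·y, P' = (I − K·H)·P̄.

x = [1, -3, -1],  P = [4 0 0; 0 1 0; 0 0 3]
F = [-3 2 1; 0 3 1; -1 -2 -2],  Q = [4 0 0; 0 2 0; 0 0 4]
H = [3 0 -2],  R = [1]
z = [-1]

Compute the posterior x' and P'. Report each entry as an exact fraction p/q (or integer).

x̄ = F·x = [-10, -10, 7]
P̄ = F·P·Fᵀ + Q = [47 9 2; 9 14 -12; 2 -12 24]
y = z − H·x̄ = [43]
S = H·P̄·Hᵀ + R = [496]
K = P̄·Hᵀ·S⁻¹ = [137/496; 51/496; -21/248]
x' = x̄ + K·y = [931/496, -2767/496, 833/248]
P' = (I − K·H)·P̄ = [4543/496 -2523/496 3373/248; -2523/496 4343/496 -1905/248; 3373/248 -1905/248 2535/124]

x' = [931/496, -2767/496, 833/248]
P' = [4543/496 -2523/496 3373/248; -2523/496 4343/496 -1905/248; 3373/248 -1905/248 2535/124]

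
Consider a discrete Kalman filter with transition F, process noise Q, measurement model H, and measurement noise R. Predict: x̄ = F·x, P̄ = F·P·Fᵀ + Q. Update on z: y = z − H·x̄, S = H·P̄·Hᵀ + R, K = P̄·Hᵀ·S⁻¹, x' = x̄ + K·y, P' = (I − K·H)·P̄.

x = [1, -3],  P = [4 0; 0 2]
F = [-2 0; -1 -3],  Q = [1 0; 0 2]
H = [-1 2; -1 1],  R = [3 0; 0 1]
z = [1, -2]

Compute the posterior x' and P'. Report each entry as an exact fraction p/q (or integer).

x̄ = F·x = [-2, 8]
P̄ = F·P·Fᵀ + Q = [17 8; 8 24]
y = z − H·x̄ = [-17, -12]
S = H·P̄·Hᵀ + R = [84 41; 41 26]
K = P̄·Hᵀ·S⁻¹ = [343/503 -715/503; 384/503 -296/503]
x' = x̄ + K·y = [1743/503, 1048/503]
P' = (I − K·H)·P̄ = [2459/503 1744/503; 1744/503 1448/503]

x' = [1743/503, 1048/503]
P' = [2459/503 1744/503; 1744/503 1448/503]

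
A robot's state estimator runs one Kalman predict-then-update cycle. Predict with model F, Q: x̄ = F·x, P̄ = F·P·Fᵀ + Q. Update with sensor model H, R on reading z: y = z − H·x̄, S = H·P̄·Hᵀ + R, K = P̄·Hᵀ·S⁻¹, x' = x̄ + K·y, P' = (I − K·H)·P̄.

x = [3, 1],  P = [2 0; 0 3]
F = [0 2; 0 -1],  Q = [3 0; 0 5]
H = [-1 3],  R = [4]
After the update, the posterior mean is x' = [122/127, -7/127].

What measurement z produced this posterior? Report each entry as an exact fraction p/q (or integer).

z = [-1]

x̄ = F·x = [2, -1]
P̄ = F·P·Fᵀ + Q = [15 -6; -6 8]
S = H·P̄·Hᵀ + R = [127]
K = P̄·Hᵀ·S⁻¹ = [-33/127; 30/127]
x' − x̄ = [-132/127, 120/127] = K·y
y = (KᵀK)⁻¹·Kᵀ·(x' − x̄) = [4]
z = y + H·x̄ = [4] + [-5] = [-1]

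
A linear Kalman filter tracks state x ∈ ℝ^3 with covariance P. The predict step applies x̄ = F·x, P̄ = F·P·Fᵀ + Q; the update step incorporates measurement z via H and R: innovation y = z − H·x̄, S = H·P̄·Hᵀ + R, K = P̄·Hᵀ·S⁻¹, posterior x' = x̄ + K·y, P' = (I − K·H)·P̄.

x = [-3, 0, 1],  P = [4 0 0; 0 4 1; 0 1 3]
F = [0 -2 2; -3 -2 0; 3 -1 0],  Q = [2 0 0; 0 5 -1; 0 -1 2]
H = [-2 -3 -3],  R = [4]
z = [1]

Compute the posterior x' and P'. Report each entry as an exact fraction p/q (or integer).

x̄ = F·x = [2, 9, -9]
P̄ = F·P·Fᵀ + Q = [22 12 6; 12 57 -29; 6 -29 42]
y = z − H·x̄ = [5]
S = H·P̄·Hᵀ + R = [677]
K = P̄·Hᵀ·S⁻¹ = [-98/677; -108/677; -51/677]
x' = x̄ + K·y = [864/677, 5553/677, -6348/677]
P' = (I − K·H)·P̄ = [5290/677 -2460/677 -936/677; -2460/677 26925/677 -25141/677; -936/677 -25141/677 25833/677]

x' = [864/677, 5553/677, -6348/677]
P' = [5290/677 -2460/677 -936/677; -2460/677 26925/677 -25141/677; -936/677 -25141/677 25833/677]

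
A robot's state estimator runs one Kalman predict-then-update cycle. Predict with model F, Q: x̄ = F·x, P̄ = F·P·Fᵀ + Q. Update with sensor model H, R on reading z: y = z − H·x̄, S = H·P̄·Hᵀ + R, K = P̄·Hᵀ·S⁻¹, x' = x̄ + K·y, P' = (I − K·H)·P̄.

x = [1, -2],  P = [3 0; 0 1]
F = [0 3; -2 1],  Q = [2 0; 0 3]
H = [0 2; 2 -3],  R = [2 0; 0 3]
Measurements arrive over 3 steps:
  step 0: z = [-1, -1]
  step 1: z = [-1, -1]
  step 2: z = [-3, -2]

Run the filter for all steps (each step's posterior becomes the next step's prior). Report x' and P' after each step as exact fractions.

step 0: x' = [-1042/529, -1294/1587], P' = [846/529 337/529; 337/529 716/1587]
step 1: x' = [-188737/187082, -117087/374164], P' = [234231/187082 175737/374164; 175737/374164 276907/748328]
step 2: x' = [-633725429/296428901, -282477191/296428901], P' = [368096082/296428901 138617481/296428901; 138617481/296428901 109558973/296428901]

step 0: x̄ = F·x = [-6, -4]
step 0: P̄ = F·P·Fᵀ + Q = [11 3; 3 16]
step 0: y = z − H·x̄ = [7, -1]
step 0: S = H·P̄·Hᵀ + R = [66 -84; -84 155]
step 0: K = P̄·Hᵀ·S⁻¹ = [337/529 227/529; 716/1587 -14/529]
step 0: x' = x̄ + K·y = [-1042/529, -1294/1587]
step 0: P' = (I − K·H)·P̄ = [846/529 337/529; 337/529 716/1587]
step 1: x̄ = F·x = [-1294/529, 4958/1587]
step 1: P̄ = F·P·Fᵀ + Q = [3206/529 -1306/529; -1306/529 11585/1587]
step 1: y = z − H·x̄ = [-11503/1587, 7017/529]
step 1: S = H·P̄·Hᵀ + R = [49514/1587 -28394/529; -28394/529 64838/529]
step 1: K = P̄·Hᵀ·S⁻¹ = [175737/374164 136571/374164; 276907/748328 -42591/748328]
step 1: x' = x̄ + K·y = [-188737/187082, -117087/374164]
step 1: P' = (I − K·H)·P̄ = [234231/187082 175737/374164; 175737/374164 276907/748328]
step 2: x̄ = F·x = [-351261/374164, 91123/53452]
step 2: P̄ = F·P·Fᵀ + Q = [3988819/748328 -182589/106904; -182589/106904 99259/15272]
step 2: y = z − H·x̄ = [-171301/26726, 1867777/374164]
step 2: S = H·P̄·Hᵀ + R = [106895/3818 -2449617/53452; -2449617/53452 77310955/748328]
step 2: K = P̄·Hᵀ·S⁻¹ = [138617481/296428901 106779907/296428901; 109558973/296428901 -17147319/296428901]
step 2: x' = x̄ + K·y = [-633725429/296428901, -282477191/296428901]
step 2: P' = (I − K·H)·P̄ = [368096082/296428901 138617481/296428901; 138617481/296428901 109558973/296428901]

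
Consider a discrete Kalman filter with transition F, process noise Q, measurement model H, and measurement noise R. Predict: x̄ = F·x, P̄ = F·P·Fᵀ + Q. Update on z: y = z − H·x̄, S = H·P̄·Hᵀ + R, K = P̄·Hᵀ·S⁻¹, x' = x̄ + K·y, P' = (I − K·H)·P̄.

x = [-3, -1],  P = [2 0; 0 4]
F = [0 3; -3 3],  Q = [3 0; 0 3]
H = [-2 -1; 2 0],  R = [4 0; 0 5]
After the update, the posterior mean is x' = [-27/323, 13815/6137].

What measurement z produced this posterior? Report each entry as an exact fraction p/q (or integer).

x̄ = F·x = [-3, 6]
P̄ = F·P·Fᵀ + Q = [39 36; 36 57]
S = H·P̄·Hᵀ + R = [361 -228; -228 161]
K = P̄·Hᵀ·S⁻¹ = [-30/323 6/17; -4353/6137 -180/323]
x' − x̄ = [942/323, -23007/6137] = K·y
y = (KᵀK)⁻¹·Kᵀ·(x' − x̄) = [-1, 8]
z = y + H·x̄ = [-1, 8] + [0, -6] = [-1, 2]

z = [-1, 2]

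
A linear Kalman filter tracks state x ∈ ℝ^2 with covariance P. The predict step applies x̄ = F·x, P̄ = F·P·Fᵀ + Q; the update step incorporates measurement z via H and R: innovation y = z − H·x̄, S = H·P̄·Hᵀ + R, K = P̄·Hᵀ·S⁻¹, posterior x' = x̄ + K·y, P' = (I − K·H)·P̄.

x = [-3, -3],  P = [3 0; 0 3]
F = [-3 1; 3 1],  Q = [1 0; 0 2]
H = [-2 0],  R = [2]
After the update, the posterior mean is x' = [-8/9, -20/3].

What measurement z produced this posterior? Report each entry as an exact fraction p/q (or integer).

x̄ = F·x = [6, -12]
P̄ = F·P·Fᵀ + Q = [31 -24; -24 32]
S = H·P̄·Hᵀ + R = [126]
K = P̄·Hᵀ·S⁻¹ = [-31/63; 8/21]
x' − x̄ = [-62/9, 16/3] = K·y
y = (KᵀK)⁻¹·Kᵀ·(x' − x̄) = [14]
z = y + H·x̄ = [14] + [-12] = [2]

z = [2]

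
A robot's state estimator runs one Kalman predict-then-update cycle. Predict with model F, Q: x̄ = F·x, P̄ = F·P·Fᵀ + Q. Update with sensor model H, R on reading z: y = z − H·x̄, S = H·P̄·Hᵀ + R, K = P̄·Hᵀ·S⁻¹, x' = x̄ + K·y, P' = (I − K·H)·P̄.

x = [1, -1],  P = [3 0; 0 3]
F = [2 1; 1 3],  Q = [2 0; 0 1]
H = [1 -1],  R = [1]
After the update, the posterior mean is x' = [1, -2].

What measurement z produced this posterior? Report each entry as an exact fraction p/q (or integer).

x̄ = F·x = [1, -2]
P̄ = F·P·Fᵀ + Q = [17 15; 15 31]
S = H·P̄·Hᵀ + R = [19]
K = P̄·Hᵀ·S⁻¹ = [2/19; -16/19]
x' − x̄ = [0, 0] = K·y
y = (KᵀK)⁻¹·Kᵀ·(x' − x̄) = [0]
z = y + H·x̄ = [0] + [3] = [3]

z = [3]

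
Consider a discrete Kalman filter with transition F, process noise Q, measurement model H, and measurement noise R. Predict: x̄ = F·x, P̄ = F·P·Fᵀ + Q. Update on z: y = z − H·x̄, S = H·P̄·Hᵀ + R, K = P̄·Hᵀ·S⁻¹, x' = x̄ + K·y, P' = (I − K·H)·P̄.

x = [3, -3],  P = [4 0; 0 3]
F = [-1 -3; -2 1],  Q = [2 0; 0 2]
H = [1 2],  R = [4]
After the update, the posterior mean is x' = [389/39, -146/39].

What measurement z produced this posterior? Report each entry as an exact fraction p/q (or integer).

x̄ = F·x = [6, -9]
P̄ = F·P·Fᵀ + Q = [33 -1; -1 21]
S = H·P̄·Hᵀ + R = [117]
K = P̄·Hᵀ·S⁻¹ = [31/117; 41/117]
x' − x̄ = [155/39, 205/39] = K·y
y = (KᵀK)⁻¹·Kᵀ·(x' − x̄) = [15]
z = y + H·x̄ = [15] + [-12] = [3]

z = [3]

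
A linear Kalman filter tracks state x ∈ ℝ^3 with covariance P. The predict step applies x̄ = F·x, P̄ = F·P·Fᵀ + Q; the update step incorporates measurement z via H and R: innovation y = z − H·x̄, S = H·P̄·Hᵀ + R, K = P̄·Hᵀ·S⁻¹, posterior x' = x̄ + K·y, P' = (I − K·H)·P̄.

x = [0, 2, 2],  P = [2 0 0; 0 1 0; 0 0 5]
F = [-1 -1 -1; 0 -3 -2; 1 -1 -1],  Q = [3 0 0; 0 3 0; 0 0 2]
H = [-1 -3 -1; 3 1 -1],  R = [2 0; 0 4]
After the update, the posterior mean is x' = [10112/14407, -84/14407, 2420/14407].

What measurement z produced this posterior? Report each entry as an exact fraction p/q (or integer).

x̄ = F·x = [-4, -10, -4]
P̄ = F·P·Fᵀ + Q = [11 13 4; 13 32 13; 4 13 10]
S = H·P̄·Hᵀ + R = [475 -231; -231 173]
K = P̄·Hᵀ·S⁻¹ = [180/14407 3738/14407; -3854/14407 -316/14407; -2852/14407 -2559/14407]
x' − x̄ = [67740/14407, 143986/14407, 60048/14407] = K·y
y = (KᵀK)⁻¹·Kᵀ·(x' − x̄) = [-39, 20]
z = y + H·x̄ = [-39, 20] + [38, -18] = [-1, 2]

z = [-1, 2]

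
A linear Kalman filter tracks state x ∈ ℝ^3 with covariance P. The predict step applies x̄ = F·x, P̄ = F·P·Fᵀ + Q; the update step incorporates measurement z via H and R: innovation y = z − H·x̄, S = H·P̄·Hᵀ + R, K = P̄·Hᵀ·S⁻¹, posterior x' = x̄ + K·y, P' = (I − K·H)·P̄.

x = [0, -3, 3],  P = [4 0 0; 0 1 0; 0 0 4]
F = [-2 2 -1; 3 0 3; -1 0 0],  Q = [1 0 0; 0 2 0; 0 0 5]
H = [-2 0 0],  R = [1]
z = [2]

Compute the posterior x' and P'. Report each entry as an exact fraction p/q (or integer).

x' = [-109/101, -243/101, 256/101]
P' = [25/101 -36/101 8/101; -36/101 2290/101 -60/101; 8/101 -60/101 653/101]

x̄ = F·x = [-9, 9, 0]
P̄ = F·P·Fᵀ + Q = [25 -36 8; -36 74 -12; 8 -12 9]
y = z − H·x̄ = [-16]
S = H·P̄·Hᵀ + R = [101]
K = P̄·Hᵀ·S⁻¹ = [-50/101; 72/101; -16/101]
x' = x̄ + K·y = [-109/101, -243/101, 256/101]
P' = (I − K·H)·P̄ = [25/101 -36/101 8/101; -36/101 2290/101 -60/101; 8/101 -60/101 653/101]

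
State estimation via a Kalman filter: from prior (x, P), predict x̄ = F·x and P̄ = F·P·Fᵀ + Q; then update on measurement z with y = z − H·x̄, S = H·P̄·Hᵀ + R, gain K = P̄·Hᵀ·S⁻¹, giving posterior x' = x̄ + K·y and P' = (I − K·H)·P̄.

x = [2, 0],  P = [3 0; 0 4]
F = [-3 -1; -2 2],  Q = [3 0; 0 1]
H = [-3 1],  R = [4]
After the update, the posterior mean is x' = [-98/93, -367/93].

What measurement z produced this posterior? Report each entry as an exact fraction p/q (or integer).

z = [-1]

x̄ = F·x = [-6, -4]
P̄ = F·P·Fᵀ + Q = [34 10; 10 29]
S = H·P̄·Hᵀ + R = [279]
K = P̄·Hᵀ·S⁻¹ = [-92/279; -1/279]
x' − x̄ = [460/93, 5/93] = K·y
y = (KᵀK)⁻¹·Kᵀ·(x' − x̄) = [-15]
z = y + H·x̄ = [-15] + [14] = [-1]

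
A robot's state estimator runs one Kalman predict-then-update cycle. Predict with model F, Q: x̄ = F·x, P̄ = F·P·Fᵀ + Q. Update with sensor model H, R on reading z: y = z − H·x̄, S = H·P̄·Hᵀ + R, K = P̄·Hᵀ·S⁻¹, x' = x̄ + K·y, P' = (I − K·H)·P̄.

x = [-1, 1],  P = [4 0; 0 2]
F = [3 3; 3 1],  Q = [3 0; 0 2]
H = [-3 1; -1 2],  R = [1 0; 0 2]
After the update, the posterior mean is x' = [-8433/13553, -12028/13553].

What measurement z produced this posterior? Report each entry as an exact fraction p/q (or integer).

z = [1, -1]

x̄ = F·x = [0, -2]
P̄ = F·P·Fᵀ + Q = [57 42; 42 40]
S = H·P̄·Hᵀ + R = [302 -43; -43 51]
K = P̄·Hᵀ·S⁻¹ = [-5418/13553 2607/13553; -2752/13553 7778/13553]
x' − x̄ = [-8433/13553, 15078/13553] = K·y
y = (KᵀK)⁻¹·Kᵀ·(x' − x̄) = [3, 3]
z = y + H·x̄ = [3, 3] + [-2, -4] = [1, -1]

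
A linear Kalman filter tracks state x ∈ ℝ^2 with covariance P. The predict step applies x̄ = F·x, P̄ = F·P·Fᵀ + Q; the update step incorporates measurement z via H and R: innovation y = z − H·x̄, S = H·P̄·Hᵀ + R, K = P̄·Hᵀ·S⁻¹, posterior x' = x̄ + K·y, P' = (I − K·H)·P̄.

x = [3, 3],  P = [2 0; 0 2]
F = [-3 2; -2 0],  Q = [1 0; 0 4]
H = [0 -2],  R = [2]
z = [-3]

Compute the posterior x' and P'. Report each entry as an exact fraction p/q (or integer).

x' = [21/5, 6/5]
P' = [387/25 12/25; 12/25 12/25]

x̄ = F·x = [-3, -6]
P̄ = F·P·Fᵀ + Q = [27 12; 12 12]
y = z − H·x̄ = [-15]
S = H·P̄·Hᵀ + R = [50]
K = P̄·Hᵀ·S⁻¹ = [-12/25; -12/25]
x' = x̄ + K·y = [21/5, 6/5]
P' = (I − K·H)·P̄ = [387/25 12/25; 12/25 12/25]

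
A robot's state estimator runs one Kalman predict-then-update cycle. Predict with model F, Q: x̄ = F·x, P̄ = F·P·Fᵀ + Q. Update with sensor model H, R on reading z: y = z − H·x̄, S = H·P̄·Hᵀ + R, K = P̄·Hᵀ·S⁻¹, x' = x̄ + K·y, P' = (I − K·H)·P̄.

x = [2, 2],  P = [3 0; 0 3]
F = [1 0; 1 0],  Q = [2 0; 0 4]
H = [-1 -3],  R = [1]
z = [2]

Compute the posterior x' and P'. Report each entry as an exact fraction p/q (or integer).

x̄ = F·x = [2, 2]
P̄ = F·P·Fᵀ + Q = [5 3; 3 7]
y = z − H·x̄ = [10]
S = H·P̄·Hᵀ + R = [87]
K = P̄·Hᵀ·S⁻¹ = [-14/87; -8/29]
x' = x̄ + K·y = [34/87, -22/29]
P' = (I − K·H)·P̄ = [239/87 -25/29; -25/29 11/29]

x' = [34/87, -22/29]
P' = [239/87 -25/29; -25/29 11/29]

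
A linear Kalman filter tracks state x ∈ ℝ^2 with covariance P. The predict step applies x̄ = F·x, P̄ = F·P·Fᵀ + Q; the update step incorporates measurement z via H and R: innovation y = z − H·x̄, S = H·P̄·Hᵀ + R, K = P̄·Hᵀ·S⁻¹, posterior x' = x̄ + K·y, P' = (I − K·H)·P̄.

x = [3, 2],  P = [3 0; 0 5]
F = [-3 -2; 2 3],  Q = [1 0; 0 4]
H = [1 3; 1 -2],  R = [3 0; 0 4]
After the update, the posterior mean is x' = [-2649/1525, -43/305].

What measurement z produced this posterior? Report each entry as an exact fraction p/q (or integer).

x̄ = F·x = [-13, 12]
P̄ = F·P·Fᵀ + Q = [48 -48; -48 61]
S = H·P̄·Hᵀ + R = [312 -366; -366 488]
K = P̄·Hᵀ·S⁻¹ = [8/25 816/1525; 1/5 -121/610]
x' − x̄ = [17176/1525, -3703/305] = K·y
y = (KᵀK)⁻¹·Kᵀ·(x' − x̄) = [-25, 36]
z = y + H·x̄ = [-25, 36] + [23, -37] = [-2, -1]

z = [-2, -1]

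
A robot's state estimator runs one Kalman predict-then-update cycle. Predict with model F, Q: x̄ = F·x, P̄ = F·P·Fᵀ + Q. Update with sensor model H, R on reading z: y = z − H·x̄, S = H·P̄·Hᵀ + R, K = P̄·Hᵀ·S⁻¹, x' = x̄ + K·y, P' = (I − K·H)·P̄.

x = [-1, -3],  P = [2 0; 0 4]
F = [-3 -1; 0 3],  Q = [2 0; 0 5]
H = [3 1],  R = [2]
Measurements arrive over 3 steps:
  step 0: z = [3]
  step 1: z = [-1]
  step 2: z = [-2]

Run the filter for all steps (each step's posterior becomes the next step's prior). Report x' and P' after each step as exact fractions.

step 0: x̄ = F·x = [6, -9]
step 0: P̄ = F·P·Fᵀ + Q = [24 -12; -12 41]
step 0: y = z − H·x̄ = [-6]
step 0: S = H·P̄·Hᵀ + R = [187]
step 0: K = P̄·Hᵀ·S⁻¹ = [60/187; 5/187]
step 0: x' = x̄ + K·y = [762/187, -1713/187]
step 0: P' = (I − K·H)·P̄ = [888/187 -2544/187; -2544/187 7642/187]
step 1: x̄ = F·x = [-573/187, -5139/187]
step 1: P̄ = F·P·Fᵀ + Q = [744/187 -30/187; -30/187 69713/187]
step 1: y = z − H·x̄ = [6671/187]
step 1: S = H·P̄·Hᵀ + R = [76603/187]
step 1: K = P̄·Hᵀ·S⁻¹ = [2202/76603; 69623/76603]
step 1: x' = x̄ + K·y = [-156171/76603, 378568/76603]
step 1: P' = (I − K·H)·P̄ = [278844/76603 -832128/76603; -832128/76603 2635630/76603]
step 2: x̄ = F·x = [89945/76603, 1135704/76603]
step 2: P̄ = F·P·Fᵀ + Q = [305664/76603 -417738/76603; -417738/76603 24103685/76603]
step 2: y = z − H·x̄ = [-1558745/76603]
step 2: S = H·P̄·Hᵀ + R = [24501439/76603]
step 2: K = P̄·Hᵀ·S⁻¹ = [499254/24501439; 22850471/24501439]
step 2: x' = x̄ + K·y = [18609875/24501439, -101715013/24501439]
step 2: P' = (I − K·H)·P̄ = [94512660/24501439 -282539472/24501439; -282539472/24501439 893319358/24501439]

step 0: x' = [762/187, -1713/187], P' = [888/187 -2544/187; -2544/187 7642/187]
step 1: x' = [-156171/76603, 378568/76603], P' = [278844/76603 -832128/76603; -832128/76603 2635630/76603]
step 2: x' = [18609875/24501439, -101715013/24501439], P' = [94512660/24501439 -282539472/24501439; -282539472/24501439 893319358/24501439]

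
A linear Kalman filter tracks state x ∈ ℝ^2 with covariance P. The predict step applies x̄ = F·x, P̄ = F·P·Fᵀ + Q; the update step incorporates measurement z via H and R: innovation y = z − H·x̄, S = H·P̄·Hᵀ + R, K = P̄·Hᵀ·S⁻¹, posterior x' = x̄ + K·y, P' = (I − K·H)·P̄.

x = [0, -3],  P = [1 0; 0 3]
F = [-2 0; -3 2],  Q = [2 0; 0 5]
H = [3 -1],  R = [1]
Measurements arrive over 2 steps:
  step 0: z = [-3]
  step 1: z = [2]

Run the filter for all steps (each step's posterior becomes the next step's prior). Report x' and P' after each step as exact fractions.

step 0: x̄ = F·x = [0, -6]
step 0: P̄ = F·P·Fᵀ + Q = [6 6; 6 26]
step 0: y = z − H·x̄ = [-9]
step 0: S = H·P̄·Hᵀ + R = [45]
step 0: K = P̄·Hᵀ·S⁻¹ = [4/15; -8/45]
step 0: x' = x̄ + K·y = [-12/5, -22/5]
step 0: P' = (I − K·H)·P̄ = [14/5 122/15; 122/15 1106/45]
step 1: x̄ = F·x = [24/5, -8/5]
step 1: P̄ = F·P·Fᵀ + Q = [66/5 -236/15; -236/15 1391/45]
step 1: y = z − H·x̄ = [-14]
step 1: S = H·P̄·Hᵀ + R = [2206/9]
step 1: K = P̄·Hᵀ·S⁻¹ = [249/1103; -703/2206]
step 1: x' = x̄ + K·y = [9042/5515, 15781/5515]
step 1: P' = (I − K·H)·P̄ = [3908/5515 10479/5515; 10479/5515 66389/11030]

step 0: x' = [-12/5, -22/5], P' = [14/5 122/15; 122/15 1106/45]
step 1: x' = [9042/5515, 15781/5515], P' = [3908/5515 10479/5515; 10479/5515 66389/11030]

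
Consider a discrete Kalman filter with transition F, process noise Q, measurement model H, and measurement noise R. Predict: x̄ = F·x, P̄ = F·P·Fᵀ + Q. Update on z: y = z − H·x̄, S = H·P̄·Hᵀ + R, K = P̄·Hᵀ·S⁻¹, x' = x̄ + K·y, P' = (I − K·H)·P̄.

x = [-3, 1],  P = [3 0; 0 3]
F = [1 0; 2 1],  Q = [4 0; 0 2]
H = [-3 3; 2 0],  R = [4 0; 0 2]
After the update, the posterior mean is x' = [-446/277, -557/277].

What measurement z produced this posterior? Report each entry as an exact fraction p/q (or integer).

x̄ = F·x = [-3, -5]
P̄ = F·P·Fᵀ + Q = [7 6; 6 17]
S = H·P̄·Hᵀ + R = [112 -6; -6 30]
K = P̄·Hᵀ·S⁻¹ = [-1/554 775/1662; 177/554 257/554]
x' − x̄ = [385/277, 828/277] = K·y
y = (KᵀK)⁻¹·Kᵀ·(x' − x̄) = [5, 3]
z = y + H·x̄ = [5, 3] + [-6, -6] = [-1, -3]

z = [-1, -3]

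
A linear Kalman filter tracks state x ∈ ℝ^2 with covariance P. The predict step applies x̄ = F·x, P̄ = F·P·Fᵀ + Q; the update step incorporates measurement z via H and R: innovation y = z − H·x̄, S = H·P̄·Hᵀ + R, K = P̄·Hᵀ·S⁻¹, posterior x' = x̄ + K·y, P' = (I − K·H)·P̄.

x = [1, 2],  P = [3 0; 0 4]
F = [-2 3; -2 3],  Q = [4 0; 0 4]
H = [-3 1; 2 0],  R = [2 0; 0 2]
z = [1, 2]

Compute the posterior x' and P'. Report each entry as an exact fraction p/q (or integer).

x̄ = F·x = [4, 4]
P̄ = F·P·Fᵀ + Q = [52 48; 48 52]
y = z − H·x̄ = [9, -6]
S = H·P̄·Hᵀ + R = [234 -216; -216 210]
K = P̄·Hᵀ·S⁻¹ = [-2/23 28/69; 118/207 24/23]
x' = x̄ + K·y = [18/23, 66/23]
P' = (I − K·H)·P̄ = [28/69 24/23; 24/23 884/207]

x' = [18/23, 66/23]
P' = [28/69 24/23; 24/23 884/207]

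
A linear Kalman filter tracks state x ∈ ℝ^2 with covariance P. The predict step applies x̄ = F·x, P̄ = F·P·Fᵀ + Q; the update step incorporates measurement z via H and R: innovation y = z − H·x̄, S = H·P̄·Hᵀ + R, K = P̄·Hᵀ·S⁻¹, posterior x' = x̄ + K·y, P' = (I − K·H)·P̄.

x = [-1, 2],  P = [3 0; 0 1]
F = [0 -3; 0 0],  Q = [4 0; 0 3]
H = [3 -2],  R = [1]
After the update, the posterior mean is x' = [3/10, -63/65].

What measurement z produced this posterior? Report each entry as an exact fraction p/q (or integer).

z = [3]

x̄ = F·x = [-6, 0]
P̄ = F·P·Fᵀ + Q = [13 0; 0 3]
S = H·P̄·Hᵀ + R = [130]
K = P̄·Hᵀ·S⁻¹ = [3/10; -3/65]
x' − x̄ = [63/10, -63/65] = K·y
y = (KᵀK)⁻¹·Kᵀ·(x' − x̄) = [21]
z = y + H·x̄ = [21] + [-18] = [3]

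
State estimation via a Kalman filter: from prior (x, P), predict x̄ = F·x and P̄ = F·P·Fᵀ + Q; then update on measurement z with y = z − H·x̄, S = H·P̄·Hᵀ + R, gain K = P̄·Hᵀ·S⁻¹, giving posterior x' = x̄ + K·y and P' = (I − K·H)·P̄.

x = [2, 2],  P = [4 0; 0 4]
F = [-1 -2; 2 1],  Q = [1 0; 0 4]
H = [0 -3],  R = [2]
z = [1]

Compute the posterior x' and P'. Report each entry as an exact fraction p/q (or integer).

x' = [-198/109, -30/109]
P' = [1137/109 -16/109; -16/109 24/109]

x̄ = F·x = [-6, 6]
P̄ = F·P·Fᵀ + Q = [21 -16; -16 24]
y = z − H·x̄ = [19]
S = H·P̄·Hᵀ + R = [218]
K = P̄·Hᵀ·S⁻¹ = [24/109; -36/109]
x' = x̄ + K·y = [-198/109, -30/109]
P' = (I − K·H)·P̄ = [1137/109 -16/109; -16/109 24/109]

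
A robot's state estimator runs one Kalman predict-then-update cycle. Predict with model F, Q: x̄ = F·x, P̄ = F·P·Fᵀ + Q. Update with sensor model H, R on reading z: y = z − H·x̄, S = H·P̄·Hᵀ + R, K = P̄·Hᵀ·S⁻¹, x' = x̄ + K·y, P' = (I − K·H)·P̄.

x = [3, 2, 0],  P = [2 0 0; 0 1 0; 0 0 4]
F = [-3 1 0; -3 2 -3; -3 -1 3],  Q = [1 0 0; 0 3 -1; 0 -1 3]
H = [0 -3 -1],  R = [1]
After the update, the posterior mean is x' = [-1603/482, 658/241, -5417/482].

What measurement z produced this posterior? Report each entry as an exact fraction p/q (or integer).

z = [3]

x̄ = F·x = [-7, -5, -11]
P̄ = F·P·Fᵀ + Q = [20 20 17; 20 61 -21; 17 -21 58]
S = H·P̄·Hᵀ + R = [482]
K = P̄·Hᵀ·S⁻¹ = [-77/482; -81/241; 5/482]
x' − x̄ = [1771/482, 1863/241, -115/482] = K·y
y = (KᵀK)⁻¹·Kᵀ·(x' − x̄) = [-23]
z = y + H·x̄ = [-23] + [26] = [3]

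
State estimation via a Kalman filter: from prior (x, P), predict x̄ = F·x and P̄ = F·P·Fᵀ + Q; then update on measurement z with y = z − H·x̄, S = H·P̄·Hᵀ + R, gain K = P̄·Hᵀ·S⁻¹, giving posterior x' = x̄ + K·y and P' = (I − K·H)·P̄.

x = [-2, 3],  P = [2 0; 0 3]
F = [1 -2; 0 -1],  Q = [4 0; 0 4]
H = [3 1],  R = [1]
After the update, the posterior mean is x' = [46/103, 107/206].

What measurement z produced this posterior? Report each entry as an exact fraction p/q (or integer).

z = [2]

x̄ = F·x = [-8, -3]
P̄ = F·P·Fᵀ + Q = [18 6; 6 7]
S = H·P̄·Hᵀ + R = [206]
K = P̄·Hᵀ·S⁻¹ = [30/103; 25/206]
x' − x̄ = [870/103, 725/206] = K·y
y = (KᵀK)⁻¹·Kᵀ·(x' − x̄) = [29]
z = y + H·x̄ = [29] + [-27] = [2]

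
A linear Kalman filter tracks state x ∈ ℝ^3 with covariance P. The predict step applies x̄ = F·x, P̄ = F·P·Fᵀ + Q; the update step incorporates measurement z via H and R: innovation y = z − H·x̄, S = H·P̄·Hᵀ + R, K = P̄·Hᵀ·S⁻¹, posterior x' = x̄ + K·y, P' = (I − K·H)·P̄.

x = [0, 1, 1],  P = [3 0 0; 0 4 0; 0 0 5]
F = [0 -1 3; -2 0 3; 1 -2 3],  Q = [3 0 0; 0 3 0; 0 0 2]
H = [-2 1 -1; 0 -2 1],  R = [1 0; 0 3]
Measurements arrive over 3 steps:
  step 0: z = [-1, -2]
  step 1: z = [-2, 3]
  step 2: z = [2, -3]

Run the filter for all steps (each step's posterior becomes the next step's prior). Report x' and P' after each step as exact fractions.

step 0: x' = [20517/22096, 3327/2762, 7747/22096], P' = [24551/44192 -219/5524 -33903/44192; -219/5524 2589/1381 12063/5524; -33903/44192 12063/5524 184599/44192]
step 1: x' = [15769557/61690852, -355994365/246763408, -4100453/246763408], P' = [7737678/15422713 3712995/61690852 -32563881/61690852; 3712995/61690852 413901913/246763408 428210801/246763408; -32563881/61690852 428210801/246763408 768933721/246763408]
step 2: x' = [-573308057328/1031706673787, 1899689521731/1031706673787, 1261424186688/1031706673787], P' = [517233191015/1031706673787 63735201501/1031706673787 -541776552690/1031706673787; 63735201501/1031706673787 1708915443747/1031706673787 1760087120367/1031706673787; -541776552690/1031706673787 1760087120367/1031706673787 3171464507469/1031706673787]

step 0: x̄ = F·x = [2, 3, 1]
step 0: P̄ = F·P·Fᵀ + Q = [52 45 53; 45 60 39; 53 39 66]
step 0: y = z − H·x̄ = [1, 3]
step 0: S = H·P̄·Hᵀ + R = [289 5; 5 153]
step 0: K = P̄·Hᵀ·S⁻¹ = [-16951/44192 -10133/44192; -1269/5524 -2883/5524; -20289/44192 -2803/44192]
step 0: x' = x̄ + K·y = [20517/22096, 3327/2762, 7747/22096]
step 0: P' = (I − K·H)·P̄ = [24551/44192 -219/5524 -33903/44192; -219/5524 2589/1381 12063/5524; -33903/44192 12063/5524 184599/44192]
step 1: x̄ = F·x = [-3375/22096, -17793/22096, -4737/11048]
step 1: P̄ = F·P·Fᵀ + Q = [1297791/44192 1571793/44192 429297/22096; 1571793/44192 2299007/44192 563983/22096; 429297/22096 563983/22096 187815/11048]
step 1: y = z − H·x̄ = [-42623/22096, 2511/1381]
step 1: S = H·P̄·Hᵀ + R = [3176895/44192 81394/1381; 81394/1381 174000/1381]
step 1: K = P̄·Hᵀ·S⁻¹ = [-6406137/15422713 -13329957/61690852; -2750803/15422713 -133197675/246763408; -5013242/15422713 -29162627/246763408]
step 1: x' = x̄ + K·y = [15769557/61690852, -355994365/246763408, -4100453/246763408]
step 1: P' = (I − K·H)·P̄ = [7737678/15422713 3712995/61690852 -32563881/61690852; 3712995/61690852 413901913/246763408 428210801/246763408; -32563881/61690852 428210801/246763408 768933721/246763408]
step 2: x̄ = F·x = [171846503/123381704, -138457815/246763408, 762765599/246763408]
step 2: P̄ = F·P·Fᵀ + Q = [1376332705/61690852 3223504095/123381704 1744345777/123381704; 3223504095/123381704 9718971393/246763408 4553707479/246763408; 1744345777/123381704 4553707479/246763408 3213870129/246763408]
step 2: y = z − H·x̄ = [1041068121/123381704, -1779971453/246763408]
step 2: S = H·P̄·Hᵀ + R = [3565061677/61690852 4909979587/123381704; 4909979587/123381704 24615216009/246763408]
step 2: K = P̄·Hᵀ·S⁻¹ = [-7270417421/17486553793 -223082318564/1031706673787; -3027831858/17486553793 -552581255709/1031706673787; -5556343758/17486553793 -116236577755/1031706673787]
step 2: x' = x̄ + K·y = [-573308057328/1031706673787, 1899689521731/1031706673787, 1261424186688/1031706673787]
step 2: P' = (I − K·H)·P̄ = [517233191015/1031706673787 63735201501/1031706673787 -541776552690/1031706673787; 63735201501/1031706673787 1708915443747/1031706673787 1760087120367/1031706673787; -541776552690/1031706673787 1760087120367/1031706673787 3171464507469/1031706673787]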